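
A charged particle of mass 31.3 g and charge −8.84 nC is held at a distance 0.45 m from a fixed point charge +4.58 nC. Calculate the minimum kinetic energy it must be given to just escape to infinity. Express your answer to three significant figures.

To just escape, total mechanical energy must reach zero at infinity: ½mv²_min + U = 0, so ½mv²_min = −U = |kQq|/r.
|U| = |kQq|/r = (8.99×10⁹ N·m²/C²)(4.58×10⁻⁹)(8.84×10⁻⁹)/(0.450) = 8.09×10⁻⁷ J.

8.09×10⁻⁷ J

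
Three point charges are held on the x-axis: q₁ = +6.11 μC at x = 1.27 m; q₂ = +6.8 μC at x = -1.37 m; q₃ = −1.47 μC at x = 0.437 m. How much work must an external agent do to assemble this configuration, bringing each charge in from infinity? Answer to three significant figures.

-5.18×10⁻³ J

The assembly work is the sum of pairwise potential energies, U = Σ_{i<j} kqᵢqⱼ/rᵢⱼ.
Pair separations: r₁₂ = 2.64 m, r₁₃ = 0.833 m, r₂₃ = 1.81 m.
U = (0.141) + (-0.0969) + (-0.0497) = -5.18×10⁻³ J.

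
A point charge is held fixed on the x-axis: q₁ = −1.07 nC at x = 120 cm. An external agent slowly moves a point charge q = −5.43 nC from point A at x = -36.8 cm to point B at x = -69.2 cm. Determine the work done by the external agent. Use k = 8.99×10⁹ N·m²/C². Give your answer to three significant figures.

-5.70×10⁻⁹ J

For quasistatic motion the external work equals the change in potential energy: W_ext = qΔV = q(V_B − V_A).
At A: distance to the source charge is 1.57 m; V_A = kq₁/r = -6.13 V.
At B: distance to the source charge is 1.89 m; V_B = kq₁/r = -5.08 V.
ΔV = V_B − V_A = 1.05 V.
W_ext = qΔV = (-5.43×10⁻⁹ C)(1.05 V) = -5.70×10⁻⁹ J.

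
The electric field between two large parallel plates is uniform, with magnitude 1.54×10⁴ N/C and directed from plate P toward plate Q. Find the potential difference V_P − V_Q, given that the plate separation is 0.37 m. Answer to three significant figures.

In a uniform field, potential decreases in the direction of E: ΔV = −E·d for a displacement d parallel to E.
Going from Q to P is a displacement of 0.37 m opposite to the field, so V_P − V_Q = +Ed = 5700 V.

5700 V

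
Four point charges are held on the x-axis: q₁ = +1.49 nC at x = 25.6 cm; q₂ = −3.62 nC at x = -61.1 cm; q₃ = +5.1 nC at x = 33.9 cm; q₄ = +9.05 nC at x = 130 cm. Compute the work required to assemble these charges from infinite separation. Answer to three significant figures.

The assembly work is the sum of pairwise potential energies, U = Σ_{i<j} kqᵢqⱼ/rᵢⱼ.
Pair separations: r₁₂ = 0.867 m, r₁₃ = 0.0830 m, r₁₄ = 1.04 m, r₂₃ = 0.950 m, r₂₄ = 1.91 m, r₃₄ = 0.961 m.
Summing all 6 pair terms gives U = 9.86×10⁻⁷ J.

9.86×10⁻⁷ J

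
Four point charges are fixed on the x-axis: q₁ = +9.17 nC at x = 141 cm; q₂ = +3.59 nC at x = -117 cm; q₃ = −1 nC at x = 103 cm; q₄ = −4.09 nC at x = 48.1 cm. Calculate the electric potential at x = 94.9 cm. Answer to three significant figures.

Electric potential is a scalar, so the contributions from each charge add algebraically: V = Σ kqᵢ/rᵢ.
Distances from the field point to each charge: r₁ = 0.461 m, r₂ = 2.12 m, r₃ = 0.0810 m, r₄ = 0.468 m.
V = k[(9.17×10⁻⁹)/(0.461) + (3.59×10⁻⁹)/(2.12) + (-1.00×10⁻⁹)/(0.0810) + (-4.09×10⁻⁹)/(0.468)] = 4.50 V.

4.50 V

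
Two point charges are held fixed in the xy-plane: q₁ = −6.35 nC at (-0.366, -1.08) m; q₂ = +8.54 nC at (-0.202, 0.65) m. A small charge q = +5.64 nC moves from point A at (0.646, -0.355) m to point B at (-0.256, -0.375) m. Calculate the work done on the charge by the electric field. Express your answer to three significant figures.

1.00×10⁻⁷ J

The work done by the electric force is W_field = −ΔU = −q(V_B − V_A) = q(V_A − V_B).
At A: distances to the source charges are 1.24 m, 1.31 m; V_A = Σ kqᵢ/rᵢ = 12.5 V.
At B: distances to the source charges are 0.714 m, 1.03 m; V_B = Σ kqᵢ/rᵢ = -5.21 V.
ΔV = V_B − V_A = -17.7 V.
W_field = −qΔV = −(5.64×10⁻⁹ C)(-17.7 V) = 1.00×10⁻⁷ J.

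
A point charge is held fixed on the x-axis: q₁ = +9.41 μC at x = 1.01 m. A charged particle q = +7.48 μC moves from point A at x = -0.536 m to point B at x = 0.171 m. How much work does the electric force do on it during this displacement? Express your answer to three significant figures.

The work done by the electric force is W_field = −ΔU = −q(V_B − V_A) = q(V_A − V_B).
At A: distance to the source charge is 1.55 m; V_A = kq₁/r = 5.47×10⁴ V.
At B: distance to the source charge is 0.839 m; V_B = kq₁/r = 1.01×10⁵ V.
ΔV = V_B − V_A = 4.61×10⁴ V.
W_field = −qΔV = −(7.48×10⁻⁶ C)(4.61×10⁴ V) = -0.345 J.

-0.345 J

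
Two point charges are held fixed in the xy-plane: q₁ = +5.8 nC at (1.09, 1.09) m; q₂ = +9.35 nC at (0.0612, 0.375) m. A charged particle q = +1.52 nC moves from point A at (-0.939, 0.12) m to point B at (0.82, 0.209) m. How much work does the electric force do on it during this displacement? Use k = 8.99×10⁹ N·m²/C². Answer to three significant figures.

The work done by the electric force is W_field = −ΔU = −q(V_B − V_A) = q(V_A − V_B).
At A: distances to the source charges are 2.25 m, 1.03 m; V_A = Σ kqᵢ/rᵢ = 105 V.
At B: distances to the source charges are 0.921 m, 0.777 m; V_B = Σ kqᵢ/rᵢ = 165 V.
ΔV = V_B − V_A = 60.2 V.
W_field = −qΔV = −(1.52×10⁻⁹ C)(60.2 V) = -9.15×10⁻⁸ J.

-9.15×10⁻⁸ J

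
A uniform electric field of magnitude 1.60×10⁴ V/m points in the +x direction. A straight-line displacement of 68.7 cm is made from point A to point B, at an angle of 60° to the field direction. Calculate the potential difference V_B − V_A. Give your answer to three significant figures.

-5500 V

Only the component of displacement along E changes the potential: ΔV = −E·d·cosθ.
ΔV = −(1.60×10⁴ V/m)(0.687 m)cos60° = -5500 V.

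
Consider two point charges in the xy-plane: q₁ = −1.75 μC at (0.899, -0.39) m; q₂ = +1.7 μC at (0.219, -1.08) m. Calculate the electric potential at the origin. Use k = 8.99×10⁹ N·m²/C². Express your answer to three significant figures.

-2190 V

Electric potential is a scalar, so the contributions from each charge add algebraically: V = Σ kqᵢ/rᵢ.
Distances from the field point to each charge: r₁ = 0.980 m, r₂ = 1.10 m.
V = k[(-1.75×10⁻⁶)/(0.980) + (1.70×10⁻⁶)/(1.10)] = -2190 V.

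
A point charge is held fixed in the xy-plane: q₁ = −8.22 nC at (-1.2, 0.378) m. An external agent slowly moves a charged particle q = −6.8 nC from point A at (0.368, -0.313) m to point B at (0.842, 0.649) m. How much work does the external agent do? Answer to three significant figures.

For quasistatic motion the external work equals the change in potential energy: W_ext = qΔV = q(V_B − V_A).
At A: distance to the source charge is 1.71 m; V_A = kq₁/r = -43.1 V.
At B: distance to the source charge is 2.06 m; V_B = kq₁/r = -35.9 V.
ΔV = V_B − V_A = 7.25 V.
W_ext = qΔV = (-6.80×10⁻⁹ C)(7.25 V) = -4.93×10⁻⁸ J.

-4.93×10⁻⁸ J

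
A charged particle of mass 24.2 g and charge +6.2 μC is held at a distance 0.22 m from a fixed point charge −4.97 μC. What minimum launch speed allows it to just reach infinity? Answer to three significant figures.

10.2 m/s

To just escape, total mechanical energy must reach zero at infinity: ½mv²_min + U = 0, so ½mv²_min = −U = |kQq|/r.
|U| = |kQq|/r = (8.99×10⁹ N·m²/C²)(4.97×10⁻⁶)(6.20×10⁻⁶)/(0.220) = 1.26 J.
v_min = √(2|U|/m) = √(2·1.26/0.0242) = 10.2 m/s.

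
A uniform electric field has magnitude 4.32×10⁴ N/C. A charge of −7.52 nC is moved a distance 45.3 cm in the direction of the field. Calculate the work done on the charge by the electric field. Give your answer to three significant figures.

The potential change for a displacement 45.3 cm in the direction of the field is ΔV = −Ed = -1.96×10⁴ V.
W_field = −qΔV = -1.47×10⁻⁴ J.

-1.47×10⁻⁴ J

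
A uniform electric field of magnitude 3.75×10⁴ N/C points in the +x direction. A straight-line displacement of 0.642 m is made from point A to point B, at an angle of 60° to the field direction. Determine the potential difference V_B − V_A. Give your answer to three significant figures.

Only the component of displacement along E changes the potential: ΔV = −E·d·cosθ.
ΔV = −(3.75×10⁴ V/m)(0.642 m)cos60° = -1.20×10⁴ V.

-1.20×10⁴ V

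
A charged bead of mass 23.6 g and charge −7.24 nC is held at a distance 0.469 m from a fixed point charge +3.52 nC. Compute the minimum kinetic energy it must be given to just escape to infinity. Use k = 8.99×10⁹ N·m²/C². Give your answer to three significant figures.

4.89×10⁻⁷ J

To just escape, total mechanical energy must reach zero at infinity: ½mv²_min + U = 0, so ½mv²_min = −U = |kQq|/r.
|U| = |kQq|/r = (8.99×10⁹ N·m²/C²)(3.52×10⁻⁹)(7.24×10⁻⁹)/(0.469) = 4.89×10⁻⁷ J.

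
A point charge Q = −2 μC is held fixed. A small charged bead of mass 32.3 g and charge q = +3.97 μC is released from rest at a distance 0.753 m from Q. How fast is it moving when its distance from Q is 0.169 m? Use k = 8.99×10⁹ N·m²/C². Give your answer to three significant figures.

Only the electrostatic force acts, so mechanical energy is conserved: ½mv² = U₁ − U₂ = kQq(1/r₁ − 1/r₂).
U₁ − U₂ = (8.99×10⁹ N·m²/C²)(-2.00×10⁻⁶ C)(3.97×10⁻⁶ C)(1/0.753 − 1/0.169) = 0.328 J.
v = √(2·0.328/0.0323) = 4.50 m/s.

4.50 m/s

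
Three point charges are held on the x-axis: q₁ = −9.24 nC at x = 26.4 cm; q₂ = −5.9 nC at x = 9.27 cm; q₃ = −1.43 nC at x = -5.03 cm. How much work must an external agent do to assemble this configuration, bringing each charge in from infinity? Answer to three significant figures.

The work to assemble the configuration equals its total potential energy, U = Σ kqᵢqⱼ/rᵢⱼ over all pairs.
Pair separations: r₁₂ = 0.171 m, r₁₃ = 0.314 m, r₂₃ = 0.143 m.
U = (2.86×10⁻⁶) + (3.78×10⁻⁷) + (5.30×10⁻⁷) = 3.77×10⁻⁶ J.

3.77×10⁻⁶ J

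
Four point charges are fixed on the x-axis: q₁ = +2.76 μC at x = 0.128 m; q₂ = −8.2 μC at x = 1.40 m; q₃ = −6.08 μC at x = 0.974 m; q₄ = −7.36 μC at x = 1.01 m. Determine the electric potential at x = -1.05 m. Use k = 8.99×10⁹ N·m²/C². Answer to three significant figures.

-6.82×10⁴ V

The total potential is the scalar sum of each charge's contribution, V = Σ kqᵢ/rᵢ.
Distances from the field point to each charge: r₁ = 1.18 m, r₂ = 2.45 m, r₃ = 2.02 m, r₄ = 2.06 m.
V = k[(2.76×10⁻⁶)/(1.18) + (-8.20×10⁻⁶)/(2.45) + (-6.08×10⁻⁶)/(2.02) + (-7.36×10⁻⁶)/(2.06)] = -6.82×10⁴ V.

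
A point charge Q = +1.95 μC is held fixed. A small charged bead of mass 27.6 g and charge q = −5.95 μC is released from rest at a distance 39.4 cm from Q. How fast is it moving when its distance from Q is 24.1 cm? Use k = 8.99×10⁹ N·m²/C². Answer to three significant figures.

3.49 m/s

Only the electrostatic force acts, so mechanical energy is conserved: ½mv² = U₁ − U₂ = kQq(1/r₁ − 1/r₂).
U₁ − U₂ = (8.99×10⁹ N·m²/C²)(1.95×10⁻⁶ C)(-5.95×10⁻⁶ C)(1/0.394 − 1/0.241) = 0.168 J.
v = √(2·0.168/0.0276) = 3.49 m/s.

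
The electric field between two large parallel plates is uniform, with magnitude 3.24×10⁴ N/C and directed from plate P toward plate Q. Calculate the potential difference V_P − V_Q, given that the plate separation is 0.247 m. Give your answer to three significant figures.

In a uniform field, potential decreases in the direction of E: ΔV = −E·d for a displacement d parallel to E.
Going from Q to P is a displacement of 0.247 m opposite to the field, so V_P − V_Q = +Ed = 8000 V.

8000 V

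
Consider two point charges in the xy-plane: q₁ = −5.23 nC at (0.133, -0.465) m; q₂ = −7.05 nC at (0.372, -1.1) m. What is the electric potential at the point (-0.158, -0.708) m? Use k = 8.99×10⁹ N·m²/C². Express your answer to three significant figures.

Electric potential is a scalar, so the contributions from each charge add algebraically: V = Σ kqᵢ/rᵢ.
Distances from the field point to each charge: r₁ = 0.379 m, r₂ = 0.659 m.
V = k[(-5.23×10⁻⁹)/(0.379) + (-7.05×10⁻⁹)/(0.659)] = -220 V.

-220 V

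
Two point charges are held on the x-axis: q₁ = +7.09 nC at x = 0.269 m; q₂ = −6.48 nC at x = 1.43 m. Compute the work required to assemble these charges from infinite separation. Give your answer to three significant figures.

-3.56×10⁻⁷ J

The work to assemble the configuration equals its total potential energy, U = Σ kqᵢqⱼ/rᵢⱼ over all pairs.
Pair separations: r₁₂ = 1.16 m.
U = (-3.56×10⁻⁷) = -3.56×10⁻⁷ J.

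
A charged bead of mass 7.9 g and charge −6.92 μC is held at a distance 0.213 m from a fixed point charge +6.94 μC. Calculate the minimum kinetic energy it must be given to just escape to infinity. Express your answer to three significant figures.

To just escape, total mechanical energy must reach zero at infinity: ½mv²_min + U = 0, so ½mv²_min = −U = |kQq|/r.
|U| = |kQq|/r = (8.99×10⁹ N·m²/C²)(6.94×10⁻⁶)(6.92×10⁻⁶)/(0.213) = 2.03 J.

2.03 J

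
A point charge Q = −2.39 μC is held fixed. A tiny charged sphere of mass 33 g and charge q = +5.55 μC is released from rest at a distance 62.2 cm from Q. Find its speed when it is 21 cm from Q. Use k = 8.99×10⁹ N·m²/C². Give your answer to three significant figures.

Only the electrostatic force acts, so mechanical energy is conserved: ½mv² = U₁ − U₂ = kQq(1/r₁ − 1/r₂).
U₁ − U₂ = (8.99×10⁹ N·m²/C²)(-2.39×10⁻⁶ C)(5.55×10⁻⁶ C)(1/0.622 − 1/0.210) = 0.376 J.
v = √(2·0.376/0.0330) = 4.77 m/s.

4.77 m/s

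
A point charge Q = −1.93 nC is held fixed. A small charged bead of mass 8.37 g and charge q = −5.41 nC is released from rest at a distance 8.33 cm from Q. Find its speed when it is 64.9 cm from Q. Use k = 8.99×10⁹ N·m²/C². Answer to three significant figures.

Only the electrostatic force acts, so mechanical energy is conserved: ½mv² = U₁ − U₂ = kQq(1/r₁ − 1/r₂).
U₁ − U₂ = (8.99×10⁹ N·m²/C²)(-1.93×10⁻⁹ C)(-5.41×10⁻⁹ C)(1/0.0833 − 1/0.649) = 9.82×10⁻⁷ J.
v = √(2·9.82×10⁻⁷/8.37×10⁻³) = 0.0153 m/s.

0.0153 m/s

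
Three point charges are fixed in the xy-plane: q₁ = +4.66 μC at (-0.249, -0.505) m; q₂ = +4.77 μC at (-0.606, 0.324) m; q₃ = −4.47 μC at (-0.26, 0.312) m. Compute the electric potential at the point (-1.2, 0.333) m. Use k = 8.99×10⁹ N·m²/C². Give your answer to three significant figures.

The total potential is the scalar sum of each charge's contribution, V = Σ kqᵢ/rᵢ.
Distances from the field point to each charge: r₁ = 1.27 m, r₂ = 0.594 m, r₃ = 0.940 m.
V = k[(4.66×10⁻⁶)/(1.27) + (4.77×10⁻⁶)/(0.594) + (-4.47×10⁻⁶)/(0.940)] = 6.25×10⁴ V.

6.25×10⁴ V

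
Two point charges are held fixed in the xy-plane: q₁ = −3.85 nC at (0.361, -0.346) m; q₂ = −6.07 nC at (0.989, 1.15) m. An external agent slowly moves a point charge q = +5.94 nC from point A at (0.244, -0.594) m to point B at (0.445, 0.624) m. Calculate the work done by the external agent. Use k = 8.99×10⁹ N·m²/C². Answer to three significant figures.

For quasistatic motion the external work equals the change in potential energy: W_ext = qΔV = q(V_B − V_A).
At A: distances to the source charges are 0.274 m, 1.90 m; V_A = Σ kqᵢ/rᵢ = -155 V.
At B: distances to the source charges are 0.974 m, 0.757 m; V_B = Σ kqᵢ/rᵢ = -108 V.
ΔV = V_B − V_A = 47.3 V.
W_ext = qΔV = (5.94×10⁻⁹ C)(47.3 V) = 2.81×10⁻⁷ J.

2.81×10⁻⁷ J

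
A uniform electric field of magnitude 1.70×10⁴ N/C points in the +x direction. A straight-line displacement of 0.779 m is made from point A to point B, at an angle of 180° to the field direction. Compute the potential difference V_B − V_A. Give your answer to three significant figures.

Only the component of displacement along E changes the potential: ΔV = −E·d·cosθ.
ΔV = −(1.70×10⁴ V/m)(0.779 m)cos180° = 1.32×10⁴ V.

1.32×10⁴ V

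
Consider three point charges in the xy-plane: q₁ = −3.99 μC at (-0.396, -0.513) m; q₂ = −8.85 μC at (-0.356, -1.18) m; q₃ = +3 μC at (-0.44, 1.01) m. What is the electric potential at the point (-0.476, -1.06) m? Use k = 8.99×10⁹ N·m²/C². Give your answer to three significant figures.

The total potential is the scalar sum of each charge's contribution, V = Σ kqᵢ/rᵢ.
Distances from the field point to each charge: r₁ = 0.553 m, r₂ = 0.170 m, r₃ = 2.07 m.
V = k[(-3.99×10⁻⁶)/(0.553) + (-8.85×10⁻⁶)/(0.170) + (3.00×10⁻⁶)/(2.07)] = -5.21×10⁵ V.

-5.21×10⁵ V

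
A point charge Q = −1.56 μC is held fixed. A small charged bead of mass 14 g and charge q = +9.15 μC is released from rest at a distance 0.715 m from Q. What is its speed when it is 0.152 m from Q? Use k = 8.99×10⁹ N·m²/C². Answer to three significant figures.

9.75 m/s

Only the electrostatic force acts, so mechanical energy is conserved: ½mv² = U₁ − U₂ = kQq(1/r₁ − 1/r₂).
U₁ − U₂ = (8.99×10⁹ N·m²/C²)(-1.56×10⁻⁶ C)(9.15×10⁻⁶ C)(1/0.715 − 1/0.152) = 0.665 J.
v = √(2·0.665/0.0140) = 9.75 m/s.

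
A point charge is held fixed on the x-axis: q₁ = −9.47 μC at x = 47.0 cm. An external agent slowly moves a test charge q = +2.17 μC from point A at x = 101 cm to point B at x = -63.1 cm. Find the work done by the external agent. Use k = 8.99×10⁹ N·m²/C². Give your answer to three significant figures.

0.174 J

For quasistatic motion the external work equals the change in potential energy: W_ext = qΔV = q(V_B − V_A).
At A: distance to the source charge is 0.540 m; V_A = kq₁/r = -1.58×10⁵ V.
At B: distance to the source charge is 1.10 m; V_B = kq₁/r = -7.73×10⁴ V.
ΔV = V_B − V_A = 8.03×10⁴ V.
W_ext = qΔV = (2.17×10⁻⁶ C)(8.03×10⁴ V) = 0.174 J.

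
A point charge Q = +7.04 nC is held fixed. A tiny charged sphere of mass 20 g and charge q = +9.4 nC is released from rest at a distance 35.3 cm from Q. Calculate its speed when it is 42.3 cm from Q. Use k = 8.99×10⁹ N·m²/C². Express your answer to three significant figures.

5.28×10⁻³ m/s

Only the electrostatic force acts, so mechanical energy is conserved: ½mv² = U₁ − U₂ = kQq(1/r₁ − 1/r₂).
U₁ − U₂ = (8.99×10⁹ N·m²/C²)(7.04×10⁻⁹ C)(9.40×10⁻⁹ C)(1/0.353 − 1/0.423) = 2.79×10⁻⁷ J.
v = √(2·2.79×10⁻⁷/0.0200) = 5.28×10⁻³ m/s.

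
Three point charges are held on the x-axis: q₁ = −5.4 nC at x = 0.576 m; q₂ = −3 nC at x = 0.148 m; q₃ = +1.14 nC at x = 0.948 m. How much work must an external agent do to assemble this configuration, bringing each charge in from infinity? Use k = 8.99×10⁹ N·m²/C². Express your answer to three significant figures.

1.53×10⁻⁷ J

The assembly work is the sum of pairwise potential energies, U = Σ_{i<j} kqᵢqⱼ/rᵢⱼ.
Pair separations: r₁₂ = 0.428 m, r₁₃ = 0.372 m, r₂₃ = 0.800 m.
U = (3.40×10⁻⁷) + (-1.49×10⁻⁷) + (-3.84×10⁻⁸) = 1.53×10⁻⁷ J.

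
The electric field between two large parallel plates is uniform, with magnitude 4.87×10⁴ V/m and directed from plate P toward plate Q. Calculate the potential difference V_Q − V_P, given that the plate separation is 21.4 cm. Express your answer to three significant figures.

In a uniform field, potential decreases in the direction of E: ΔV = −E·d for a displacement d parallel to E.
Going from P to Q is a displacement of 21.4 cm along the field, so V_Q − V_P = −Ed = -1.04×10⁴ V.

-1.04×10⁴ V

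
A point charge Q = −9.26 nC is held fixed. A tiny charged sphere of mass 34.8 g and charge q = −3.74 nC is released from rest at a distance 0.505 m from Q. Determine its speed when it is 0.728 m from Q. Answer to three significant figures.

Only the electrostatic force acts, so mechanical energy is conserved: ½mv² = U₁ − U₂ = kQq(1/r₁ − 1/r₂).
U₁ − U₂ = (8.99×10⁹ N·m²/C²)(-9.26×10⁻⁹ C)(-3.74×10⁻⁹ C)(1/0.505 − 1/0.728) = 1.89×10⁻⁷ J.
v = √(2·1.89×10⁻⁷/0.0348) = 3.29×10⁻³ m/s.

3.29×10⁻³ m/s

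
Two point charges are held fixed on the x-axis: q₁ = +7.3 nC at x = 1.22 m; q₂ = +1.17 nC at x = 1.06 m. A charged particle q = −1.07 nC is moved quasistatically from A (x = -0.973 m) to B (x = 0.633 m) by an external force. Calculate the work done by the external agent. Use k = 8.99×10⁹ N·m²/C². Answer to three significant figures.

-1.08×10⁻⁷ J

For quasistatic motion the external work equals the change in potential energy: W_ext = qΔV = q(V_B − V_A).
At A: distances to the source charges are 2.19 m, 2.03 m; V_A = Σ kqᵢ/rᵢ = 35.1 V.
At B: distances to the source charges are 0.587 m, 0.427 m; V_B = Σ kqᵢ/rᵢ = 136 V.
ΔV = V_B − V_A = 101 V.
W_ext = qΔV = (-1.07×10⁻⁹ C)(101 V) = -1.08×10⁻⁷ J.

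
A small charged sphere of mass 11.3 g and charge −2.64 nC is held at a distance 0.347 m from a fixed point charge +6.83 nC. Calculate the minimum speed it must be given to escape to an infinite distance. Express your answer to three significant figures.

9.09×10⁻³ m/s

To just escape, total mechanical energy must reach zero at infinity: ½mv²_min + U = 0, so ½mv²_min = −U = |kQq|/r.
|U| = |kQq|/r = (8.99×10⁹ N·m²/C²)(6.83×10⁻⁹)(2.64×10⁻⁹)/(0.347) = 4.67×10⁻⁷ J.
v_min = √(2|U|/m) = √(2·4.67×10⁻⁷/0.0113) = 9.09×10⁻³ m/s.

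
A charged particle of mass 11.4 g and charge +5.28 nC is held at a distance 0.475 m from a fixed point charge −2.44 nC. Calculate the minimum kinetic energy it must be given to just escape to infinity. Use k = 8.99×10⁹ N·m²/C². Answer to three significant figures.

2.44×10⁻⁷ J

To just escape, total mechanical energy must reach zero at infinity: ½mv²_min + U = 0, so ½mv²_min = −U = |kQq|/r.
|U| = |kQq|/r = (8.99×10⁹ N·m²/C²)(2.44×10⁻⁹)(5.28×10⁻⁹)/(0.475) = 2.44×10⁻⁷ J.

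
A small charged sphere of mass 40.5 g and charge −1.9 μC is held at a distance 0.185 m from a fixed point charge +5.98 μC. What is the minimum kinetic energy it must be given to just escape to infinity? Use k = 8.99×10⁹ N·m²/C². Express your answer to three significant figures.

To just escape, total mechanical energy must reach zero at infinity: ½mv²_min + U = 0, so ½mv²_min = −U = |kQq|/r.
|U| = |kQq|/r = (8.99×10⁹ N·m²/C²)(5.98×10⁻⁶)(1.90×10⁻⁶)/(0.185) = 0.552 J.

0.552 J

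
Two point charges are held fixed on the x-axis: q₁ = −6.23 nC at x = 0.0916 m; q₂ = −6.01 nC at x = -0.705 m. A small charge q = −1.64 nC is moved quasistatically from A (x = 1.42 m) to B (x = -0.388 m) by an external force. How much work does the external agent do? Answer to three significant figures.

For quasistatic motion the external work equals the change in potential energy: W_ext = qΔV = q(V_B − V_A).
At A: distances to the source charges are 1.33 m, 2.12 m; V_A = Σ kqᵢ/rᵢ = -67.6 V.
At B: distances to the source charges are 0.480 m, 0.317 m; V_B = Σ kqᵢ/rᵢ = -287 V.
ΔV = V_B − V_A = -220 V.
W_ext = qΔV = (-1.64×10⁻⁹ C)(-220 V) = 3.60×10⁻⁷ J.

3.60×10⁻⁷ J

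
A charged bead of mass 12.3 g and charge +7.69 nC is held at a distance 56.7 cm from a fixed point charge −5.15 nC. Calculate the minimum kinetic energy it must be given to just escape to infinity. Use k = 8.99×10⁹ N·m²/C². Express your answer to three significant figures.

6.28×10⁻⁷ J

To just escape, total mechanical energy must reach zero at infinity: ½mv²_min + U = 0, so ½mv²_min = −U = |kQq|/r.
|U| = |kQq|/r = (8.99×10⁹ N·m²/C²)(5.15×10⁻⁹)(7.69×10⁻⁹)/(0.567) = 6.28×10⁻⁷ J.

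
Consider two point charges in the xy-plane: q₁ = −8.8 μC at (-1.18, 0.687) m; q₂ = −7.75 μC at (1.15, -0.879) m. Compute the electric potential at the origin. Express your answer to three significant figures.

-1.06×10⁵ V

Electric potential is a scalar, so the contributions from each charge add algebraically: V = Σ kqᵢ/rᵢ.
Distances from the field point to each charge: r₁ = 1.37 m, r₂ = 1.45 m.
V = k[(-8.80×10⁻⁶)/(1.37) + (-7.75×10⁻⁶)/(1.45)] = -1.06×10⁵ V.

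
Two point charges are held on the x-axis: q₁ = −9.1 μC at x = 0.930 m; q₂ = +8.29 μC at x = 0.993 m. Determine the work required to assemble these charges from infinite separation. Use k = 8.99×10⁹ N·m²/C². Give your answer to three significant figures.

The work to assemble the configuration equals its total potential energy, U = Σ kqᵢqⱼ/rᵢⱼ over all pairs.
Pair separations: r₁₂ = 0.0630 m.
U = (-10.8) = -10.8 J.

-10.8 J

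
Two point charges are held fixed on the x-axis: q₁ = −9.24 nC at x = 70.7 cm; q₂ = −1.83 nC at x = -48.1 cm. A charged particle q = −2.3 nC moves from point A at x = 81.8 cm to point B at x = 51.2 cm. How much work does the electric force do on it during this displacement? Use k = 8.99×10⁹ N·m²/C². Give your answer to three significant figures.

7.32×10⁻⁷ J

The work done by the electric force is W_field = −ΔU = −q(V_B − V_A) = q(V_A − V_B).
At A: distances to the source charges are 0.111 m, 1.30 m; V_A = Σ kqᵢ/rᵢ = -761 V.
At B: distances to the source charges are 0.195 m, 0.993 m; V_B = Σ kqᵢ/rᵢ = -443 V.
ΔV = V_B − V_A = 318 V.
W_field = −qΔV = −(-2.30×10⁻⁹ C)(318 V) = 7.32×10⁻⁷ J.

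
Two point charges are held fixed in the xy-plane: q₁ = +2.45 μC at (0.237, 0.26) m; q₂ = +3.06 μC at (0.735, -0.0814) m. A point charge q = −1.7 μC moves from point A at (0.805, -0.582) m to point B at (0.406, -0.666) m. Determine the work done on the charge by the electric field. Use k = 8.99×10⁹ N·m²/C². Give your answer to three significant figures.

The work done by the electric force is W_field = −ΔU = −q(V_B − V_A) = q(V_A − V_B).
At A: distances to the source charges are 1.02 m, 0.505 m; V_A = Σ kqᵢ/rᵢ = 7.61×10⁴ V.
At B: distances to the source charges are 0.941 m, 0.671 m; V_B = Σ kqᵢ/rᵢ = 6.44×10⁴ V.
ΔV = V_B − V_A = -1.17×10⁴ V.
W_field = −qΔV = −(-1.70×10⁻⁶ C)(-1.17×10⁴ V) = -0.0199 J.

-0.0199 J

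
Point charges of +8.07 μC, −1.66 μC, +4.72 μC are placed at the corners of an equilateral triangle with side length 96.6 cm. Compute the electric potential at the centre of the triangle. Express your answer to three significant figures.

The total potential is the scalar sum of each charge's contribution, V = Σ kqᵢ/rᵢ.
The distance from each vertex to the centroid is a/√3 = 0.558 m.
V = k[(8.07×10⁻⁶)/(0.558) + (-1.66×10⁻⁶)/(0.558) + (4.72×10⁻⁶)/(0.558)] = 1.79×10⁵ V.

1.79×10⁵ V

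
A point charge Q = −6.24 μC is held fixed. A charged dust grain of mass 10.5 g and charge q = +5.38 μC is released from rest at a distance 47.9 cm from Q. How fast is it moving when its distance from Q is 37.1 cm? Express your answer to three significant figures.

Only the electrostatic force acts, so mechanical energy is conserved: ½mv² = U₁ − U₂ = kQq(1/r₁ − 1/r₂).
U₁ − U₂ = (8.99×10⁹ N·m²/C²)(-6.24×10⁻⁶ C)(5.38×10⁻⁶ C)(1/0.479 − 1/0.371) = 0.183 J.
v = √(2·0.183/0.0105) = 5.91 m/s.

5.91 m/s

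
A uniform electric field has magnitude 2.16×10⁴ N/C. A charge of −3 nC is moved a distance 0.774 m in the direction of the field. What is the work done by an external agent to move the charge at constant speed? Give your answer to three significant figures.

5.02×10⁻⁵ J

The potential change for a displacement 0.774 m in the direction of the field is ΔV = −Ed = -1.67×10⁴ V.
W_ext = qΔV = 5.02×10⁻⁵ J.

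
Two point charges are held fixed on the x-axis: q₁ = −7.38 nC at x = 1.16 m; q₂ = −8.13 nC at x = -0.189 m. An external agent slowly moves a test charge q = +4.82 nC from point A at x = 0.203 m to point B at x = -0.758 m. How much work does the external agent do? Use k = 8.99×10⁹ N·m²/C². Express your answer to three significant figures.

For quasistatic motion the external work equals the change in potential energy: W_ext = qΔV = q(V_B − V_A).
At A: distances to the source charges are 0.957 m, 0.392 m; V_A = Σ kqᵢ/rᵢ = -256 V.
At B: distances to the source charges are 1.92 m, 0.569 m; V_B = Σ kqᵢ/rᵢ = -163 V.
ΔV = V_B − V_A = 92.7 V.
W_ext = qΔV = (4.82×10⁻⁹ C)(92.7 V) = 4.47×10⁻⁷ J.

4.47×10⁻⁷ J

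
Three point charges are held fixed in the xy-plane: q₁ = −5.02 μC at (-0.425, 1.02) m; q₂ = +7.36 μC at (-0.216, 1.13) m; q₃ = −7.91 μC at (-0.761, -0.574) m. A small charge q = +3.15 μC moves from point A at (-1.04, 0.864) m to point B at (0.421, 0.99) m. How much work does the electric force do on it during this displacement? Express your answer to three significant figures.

-0.174 J

The work done by the electric force is W_field = −ΔU = −q(V_B − V_A) = q(V_A − V_B).
At A: distances to the source charges are 0.634 m, 0.866 m, 1.46 m; V_A = Σ kqᵢ/rᵢ = -4.33×10⁴ V.
At B: distances to the source charges are 0.847 m, 0.652 m, 1.96 m; V_B = Σ kqᵢ/rᵢ = 1.19×10⁴ V.
ΔV = V_B − V_A = 5.51×10⁴ V.
W_field = −qΔV = −(3.15×10⁻⁶ C)(5.51×10⁴ V) = -0.174 J.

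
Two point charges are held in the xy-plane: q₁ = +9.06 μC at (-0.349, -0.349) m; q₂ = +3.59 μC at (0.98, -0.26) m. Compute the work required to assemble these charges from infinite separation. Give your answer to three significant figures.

The work to assemble the configuration equals its total potential energy, U = Σ kqᵢqⱼ/rᵢⱼ over all pairs.
Pair separations: r₁₂ = 1.33 m.
U = (0.220) = 0.220 J.

0.220 J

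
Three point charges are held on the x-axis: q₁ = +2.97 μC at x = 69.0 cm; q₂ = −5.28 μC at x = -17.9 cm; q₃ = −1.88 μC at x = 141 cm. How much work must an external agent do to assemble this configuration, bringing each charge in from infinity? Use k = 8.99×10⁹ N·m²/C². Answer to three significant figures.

-0.176 J

The assembly work is the sum of pairwise potential energies, U = Σ_{i<j} kqᵢqⱼ/rᵢⱼ.
Pair separations: r₁₂ = 0.869 m, r₁₃ = 0.720 m, r₂₃ = 1.59 m.
U = (-0.162) + (-0.0697) + (0.0562) = -0.176 J.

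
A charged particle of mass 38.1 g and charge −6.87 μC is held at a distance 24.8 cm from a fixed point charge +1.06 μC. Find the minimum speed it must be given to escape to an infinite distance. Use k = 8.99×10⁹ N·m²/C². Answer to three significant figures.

3.72 m/s

To just escape, total mechanical energy must reach zero at infinity: ½mv²_min + U = 0, so ½mv²_min = −U = |kQq|/r.
|U| = |kQq|/r = (8.99×10⁹ N·m²/C²)(1.06×10⁻⁶)(6.87×10⁻⁶)/(0.248) = 0.264 J.
v_min = √(2|U|/m) = √(2·0.264/0.0381) = 3.72 m/s.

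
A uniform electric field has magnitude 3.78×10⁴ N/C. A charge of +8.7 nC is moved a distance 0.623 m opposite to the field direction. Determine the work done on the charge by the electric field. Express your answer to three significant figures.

-2.05×10⁻⁴ J

The potential change for a displacement 0.623 m opposite to the field direction is ΔV = +Ed = 2.35×10⁴ V.
W_field = −qΔV = -2.05×10⁻⁴ J.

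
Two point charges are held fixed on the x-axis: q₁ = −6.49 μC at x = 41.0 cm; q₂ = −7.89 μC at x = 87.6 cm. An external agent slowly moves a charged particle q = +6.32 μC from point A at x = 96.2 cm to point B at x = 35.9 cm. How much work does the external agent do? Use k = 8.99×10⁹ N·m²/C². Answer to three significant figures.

For quasistatic motion the external work equals the change in potential energy: W_ext = qΔV = q(V_B − V_A).
At A: distances to the source charges are 0.552 m, 0.0860 m; V_A = Σ kqᵢ/rᵢ = -9.30×10⁵ V.
At B: distances to the source charges are 0.0510 m, 0.517 m; V_B = Σ kqᵢ/rᵢ = -1.28×10⁶ V.
ΔV = V_B − V_A = -3.51×10⁵ V.
W_ext = qΔV = (6.32×10⁻⁶ C)(-3.51×10⁵ V) = -2.22 J.

-2.22 J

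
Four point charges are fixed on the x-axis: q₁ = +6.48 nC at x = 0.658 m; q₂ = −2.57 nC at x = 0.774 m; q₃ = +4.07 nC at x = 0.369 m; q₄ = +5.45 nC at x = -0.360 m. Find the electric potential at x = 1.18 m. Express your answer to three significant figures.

132 V

Electric potential is a scalar, so the contributions from each charge add algebraically: V = Σ kqᵢ/rᵢ.
Distances from the field point to each charge: r₁ = 0.522 m, r₂ = 0.406 m, r₃ = 0.811 m, r₄ = 1.54 m.
V = k[(6.48×10⁻⁹)/(0.522) + (-2.57×10⁻⁹)/(0.406) + (4.07×10⁻⁹)/(0.811) + (5.45×10⁻⁹)/(1.54)] = 132 V.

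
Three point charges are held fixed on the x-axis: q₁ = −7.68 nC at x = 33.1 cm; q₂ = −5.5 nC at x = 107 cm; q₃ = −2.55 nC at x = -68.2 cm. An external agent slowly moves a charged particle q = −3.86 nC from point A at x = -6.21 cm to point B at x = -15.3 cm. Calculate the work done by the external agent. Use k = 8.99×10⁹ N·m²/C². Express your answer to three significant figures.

For quasistatic motion the external work equals the change in potential energy: W_ext = qΔV = q(V_B − V_A).
At A: distances to the source charges are 0.393 m, 1.13 m, 0.620 m; V_A = Σ kqᵢ/rᵢ = -256 V.
At B: distances to the source charges are 0.484 m, 1.22 m, 0.529 m; V_B = Σ kqᵢ/rᵢ = -226 V.
ΔV = V_B − V_A = 29.9 V.
W_ext = qΔV = (-3.86×10⁻⁹ C)(29.9 V) = -1.15×10⁻⁷ J.

-1.15×10⁻⁷ J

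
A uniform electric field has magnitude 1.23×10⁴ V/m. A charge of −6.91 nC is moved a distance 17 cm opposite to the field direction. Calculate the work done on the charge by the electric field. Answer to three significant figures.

1.44×10⁻⁵ J

The potential change for a displacement 17 cm opposite to the field direction is ΔV = +Ed = 2090 V.
W_field = −qΔV = 1.44×10⁻⁵ J.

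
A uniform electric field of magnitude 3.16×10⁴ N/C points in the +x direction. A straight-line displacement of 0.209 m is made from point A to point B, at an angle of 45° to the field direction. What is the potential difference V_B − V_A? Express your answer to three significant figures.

Only the component of displacement along E changes the potential: ΔV = −E·d·cosθ.
ΔV = −(3.16×10⁴ V/m)(0.209 m)cos45° = -4670 V.

-4670 V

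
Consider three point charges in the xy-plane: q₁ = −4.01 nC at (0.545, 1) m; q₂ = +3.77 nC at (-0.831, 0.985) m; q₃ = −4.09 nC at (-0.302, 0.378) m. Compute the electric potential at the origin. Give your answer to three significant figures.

-81.4 V

The total potential is the scalar sum of each charge's contribution, V = Σ kqᵢ/rᵢ.
Distances from the field point to each charge: r₁ = 1.14 m, r₂ = 1.29 m, r₃ = 0.484 m.
V = k[(-4.01×10⁻⁹)/(1.14) + (3.77×10⁻⁹)/(1.29) + (-4.09×10⁻⁹)/(0.484)] = -81.4 V.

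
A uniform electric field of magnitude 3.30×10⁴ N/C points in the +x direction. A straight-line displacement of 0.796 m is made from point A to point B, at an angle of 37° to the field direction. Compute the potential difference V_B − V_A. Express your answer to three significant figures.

-2.10×10⁴ V

Only the component of displacement along E changes the potential: ΔV = −E·d·cosθ.
ΔV = −(3.30×10⁴ V/m)(0.796 m)cos37° = -2.10×10⁴ V.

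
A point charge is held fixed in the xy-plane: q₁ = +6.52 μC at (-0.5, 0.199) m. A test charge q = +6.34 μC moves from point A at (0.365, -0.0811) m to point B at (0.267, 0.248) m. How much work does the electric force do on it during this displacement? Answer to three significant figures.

-0.0748 J

The work done by the electric force is W_field = −ΔU = −q(V_B − V_A) = q(V_A − V_B).
At A: distance to the source charge is 0.909 m; V_A = kq₁/r = 6.45×10⁴ V.
At B: distance to the source charge is 0.769 m; V_B = kq₁/r = 7.63×10⁴ V.
ΔV = V_B − V_A = 1.18×10⁴ V.
W_field = −qΔV = −(6.34×10⁻⁶ C)(1.18×10⁴ V) = -0.0748 J.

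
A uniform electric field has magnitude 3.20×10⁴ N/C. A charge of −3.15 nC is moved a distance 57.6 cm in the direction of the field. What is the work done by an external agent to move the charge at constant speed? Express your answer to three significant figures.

5.81×10⁻⁵ J

The potential change for a displacement 57.6 cm in the direction of the field is ΔV = −Ed = -1.84×10⁴ V.
W_ext = qΔV = 5.81×10⁻⁵ J.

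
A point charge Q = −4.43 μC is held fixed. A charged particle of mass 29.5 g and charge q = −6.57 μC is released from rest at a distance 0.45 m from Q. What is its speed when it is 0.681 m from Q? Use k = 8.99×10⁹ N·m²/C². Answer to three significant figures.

3.66 m/s

Only the electrostatic force acts, so mechanical energy is conserved: ½mv² = U₁ − U₂ = kQq(1/r₁ − 1/r₂).
U₁ − U₂ = (8.99×10⁹ N·m²/C²)(-4.43×10⁻⁶ C)(-6.57×10⁻⁶ C)(1/0.450 − 1/0.681) = 0.197 J.
v = √(2·0.197/0.0295) = 3.66 m/s.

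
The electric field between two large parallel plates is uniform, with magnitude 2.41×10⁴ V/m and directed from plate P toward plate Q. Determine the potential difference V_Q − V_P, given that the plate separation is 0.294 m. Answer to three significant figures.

-7090 V

In a uniform field, potential decreases in the direction of E: ΔV = −E·d for a displacement d parallel to E.
Going from P to Q is a displacement of 0.294 m along the field, so V_Q − V_P = −Ed = -7090 V.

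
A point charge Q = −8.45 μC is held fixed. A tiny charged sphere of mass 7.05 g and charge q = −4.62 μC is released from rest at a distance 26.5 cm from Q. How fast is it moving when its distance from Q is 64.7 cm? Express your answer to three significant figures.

Only the electrostatic force acts, so mechanical energy is conserved: ½mv² = U₁ − U₂ = kQq(1/r₁ − 1/r₂).
U₁ − U₂ = (8.99×10⁹ N·m²/C²)(-8.45×10⁻⁶ C)(-4.62×10⁻⁶ C)(1/0.265 − 1/0.647) = 0.782 J.
v = √(2·0.782/7.05×10⁻³) = 14.9 m/s.

14.9 m/s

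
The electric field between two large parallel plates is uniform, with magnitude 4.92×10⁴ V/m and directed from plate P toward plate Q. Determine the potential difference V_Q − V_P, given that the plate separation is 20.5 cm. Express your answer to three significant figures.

In a uniform field, potential decreases in the direction of E: ΔV = −E·d for a displacement d parallel to E.
Going from P to Q is a displacement of 20.5 cm along the field, so V_Q − V_P = −Ed = -1.01×10⁴ V.

-1.01×10⁴ V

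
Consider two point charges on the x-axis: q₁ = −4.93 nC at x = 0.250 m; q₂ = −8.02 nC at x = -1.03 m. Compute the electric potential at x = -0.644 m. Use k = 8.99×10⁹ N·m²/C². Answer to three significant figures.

The total potential is the scalar sum of each charge's contribution, V = Σ kqᵢ/rᵢ.
Distances from the field point to each charge: r₁ = 0.894 m, r₂ = 0.386 m.
V = k[(-4.93×10⁻⁹)/(0.894) + (-8.02×10⁻⁹)/(0.386)] = -236 V.

-236 V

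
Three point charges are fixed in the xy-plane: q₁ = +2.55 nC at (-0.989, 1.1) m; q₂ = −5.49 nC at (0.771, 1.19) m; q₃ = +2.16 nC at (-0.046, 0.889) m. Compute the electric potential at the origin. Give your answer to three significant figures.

The total potential is the scalar sum of each charge's contribution, V = Σ kqᵢ/rᵢ.
Distances from the field point to each charge: r₁ = 1.48 m, r₂ = 1.42 m, r₃ = 0.890 m.
V = k[(2.55×10⁻⁹)/(1.48) + (-5.49×10⁻⁹)/(1.42) + (2.16×10⁻⁹)/(0.890)] = 2.50 V.

2.50 V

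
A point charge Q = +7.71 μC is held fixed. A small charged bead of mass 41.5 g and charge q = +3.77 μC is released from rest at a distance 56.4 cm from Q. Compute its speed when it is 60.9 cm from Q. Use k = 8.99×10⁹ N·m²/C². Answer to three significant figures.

1.28 m/s

Only the electrostatic force acts, so mechanical energy is conserved: ½mv² = U₁ − U₂ = kQq(1/r₁ − 1/r₂).
U₁ − U₂ = (8.99×10⁹ N·m²/C²)(7.71×10⁻⁶ C)(3.77×10⁻⁶ C)(1/0.564 − 1/0.609) = 0.0342 J.
v = √(2·0.0342/0.0415) = 1.28 m/s.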